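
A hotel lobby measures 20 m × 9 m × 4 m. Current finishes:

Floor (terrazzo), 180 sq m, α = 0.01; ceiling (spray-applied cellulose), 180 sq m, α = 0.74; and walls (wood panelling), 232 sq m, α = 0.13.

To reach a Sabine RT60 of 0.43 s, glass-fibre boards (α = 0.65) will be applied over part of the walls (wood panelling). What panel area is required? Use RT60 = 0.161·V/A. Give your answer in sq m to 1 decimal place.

200.8

Total absorption A₁ = 180*0.01 + 180*0.74 + 232*0.13
  = 1.800 + 133.200 + 30.160 = 165.160 sq m sabins.
Required A₂ = 0.161·720/0.43 = 269.581 sabins.
ΔA needed = 269.581 − 165.160 = 104.421 sabins.
Each sq m of panel replacing the walls (wood panelling) adds (0.65 − 0.13) = 0.52 sabins.
Area = ΔA/Δα = 104.421/0.52 = 200.8 sq m.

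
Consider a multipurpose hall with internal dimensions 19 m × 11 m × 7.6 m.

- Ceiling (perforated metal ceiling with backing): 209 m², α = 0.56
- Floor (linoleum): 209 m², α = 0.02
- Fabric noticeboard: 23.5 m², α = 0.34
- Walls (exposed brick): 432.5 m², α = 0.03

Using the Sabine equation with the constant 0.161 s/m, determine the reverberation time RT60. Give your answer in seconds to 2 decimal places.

1.80 sec

Summing Sᵢαᵢ: 117.040 + 4.180 + 7.990 + 12.975 → A = 142.185 sabins.
V = 19·11·7.6 = 1588.4 m³.
RT60 = 0.161 · V / A = 0.161 × 1588.4 / 142.185 = 1.80 s.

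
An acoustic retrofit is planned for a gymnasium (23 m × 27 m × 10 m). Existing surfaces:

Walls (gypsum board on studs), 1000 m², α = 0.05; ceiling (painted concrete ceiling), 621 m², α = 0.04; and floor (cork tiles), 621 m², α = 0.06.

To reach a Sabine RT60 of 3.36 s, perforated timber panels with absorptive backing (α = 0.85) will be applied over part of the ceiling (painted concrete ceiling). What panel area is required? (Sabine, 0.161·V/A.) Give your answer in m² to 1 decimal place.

Equivalent absorption area: A₁ = 1000·0.05 + 621·0.04 + 621·0.06 = 112.100 m².
Required A₂ = 0.161·6210/3.36 = 297.563 sabins.
Absorption to add: 297.563 − 112.100 = 185.463 sabins.
Net gain per m²: Δα = 0.85 − 0.04 = 0.81.
Area = ΔA/Δα = 185.463/0.81 = 229.0 m².

229.0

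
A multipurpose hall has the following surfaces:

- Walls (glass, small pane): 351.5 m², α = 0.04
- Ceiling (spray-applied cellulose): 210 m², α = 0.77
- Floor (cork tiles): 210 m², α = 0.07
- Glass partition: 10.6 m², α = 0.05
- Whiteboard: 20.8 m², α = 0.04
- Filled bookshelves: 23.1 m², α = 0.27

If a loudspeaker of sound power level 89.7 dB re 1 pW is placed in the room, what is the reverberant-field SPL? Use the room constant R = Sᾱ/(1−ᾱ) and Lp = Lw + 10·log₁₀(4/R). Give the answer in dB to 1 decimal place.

A = 198.059 sabins; S = 826.0 m².
ᾱ = 198.059/826.0 = 0.2398; R = Sᾱ/(1−ᾱ) = 198.059/(1−0.2398) = 260.535 m².
Lp = Lw + 10 log₁₀(4/R) = 89.7 -18.14 = 71.6 dB.

71.6 dB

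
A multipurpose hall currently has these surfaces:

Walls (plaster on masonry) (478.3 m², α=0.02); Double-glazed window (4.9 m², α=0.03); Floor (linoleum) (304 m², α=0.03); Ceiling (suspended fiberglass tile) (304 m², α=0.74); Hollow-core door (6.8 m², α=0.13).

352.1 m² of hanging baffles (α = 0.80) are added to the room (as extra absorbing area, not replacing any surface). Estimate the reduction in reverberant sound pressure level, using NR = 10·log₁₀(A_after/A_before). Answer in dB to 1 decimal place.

3.3 dB

Total absorption A_before = 478.3·0.02 + 4.9·0.03 + 304·0.03 + 304·0.74 + 6.8·0.13
  = 9.566 + 0.147 + 9.120 + 224.960 + 0.884 = 244.677 m² sabins.
Treatment contributes 352.1·0.80 = 281.680 sabins.
A_after = 244.677 + 281.680 = 526.357 sabins.
NR = 10·log₁₀(526.357/244.677) = 3.3 dB.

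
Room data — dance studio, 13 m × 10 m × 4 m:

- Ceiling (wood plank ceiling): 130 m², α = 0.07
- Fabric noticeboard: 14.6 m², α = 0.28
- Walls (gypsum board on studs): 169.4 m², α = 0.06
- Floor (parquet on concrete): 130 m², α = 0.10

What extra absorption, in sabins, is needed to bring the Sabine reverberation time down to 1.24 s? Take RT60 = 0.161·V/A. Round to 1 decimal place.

31.2 sabins

Total absorption A₁ = 130×0.07 + 14.6×0.28 + 169.4×0.06 + 130×0.10
  = 9.100 + 4.088 + 10.164 + 13.000 = 36.352 m² sabins.
Target A₂ = 0.161·520/1.24 = 67.516 sabins (V = 520 m³).
ΔA = A₂ − A₁ = 67.516 − 36.352 = 31.2 sabins.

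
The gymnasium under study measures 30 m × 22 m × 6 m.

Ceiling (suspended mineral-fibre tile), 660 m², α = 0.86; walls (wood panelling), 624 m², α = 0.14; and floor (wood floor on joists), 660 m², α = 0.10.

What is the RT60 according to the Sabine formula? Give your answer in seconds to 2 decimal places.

A = Σ Sᵢαᵢ = 660*0.86 + 624*0.14 + 660*0.10 = 720.960 sabins.
V = 30·22·6 = 3960 m³.
Sabine: RT60 = 0.161 × 3960 / 720.960 = 0.88 s.

0.88 s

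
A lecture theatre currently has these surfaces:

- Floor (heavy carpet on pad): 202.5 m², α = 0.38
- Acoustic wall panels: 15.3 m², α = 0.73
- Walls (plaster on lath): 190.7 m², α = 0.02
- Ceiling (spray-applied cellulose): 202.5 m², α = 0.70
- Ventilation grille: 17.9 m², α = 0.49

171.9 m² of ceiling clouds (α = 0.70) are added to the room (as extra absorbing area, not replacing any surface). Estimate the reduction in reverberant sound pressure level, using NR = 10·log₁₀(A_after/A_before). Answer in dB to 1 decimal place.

1.8 dB

Summing Sᵢαᵢ: 76.950 + 11.169 + 3.814 + 141.750 + 8.771 → A_before = 242.454 sabins.
Added absorption = 171.9 × 0.70 = 120.330 sabins.
A_after = 242.454 + 120.330 = 362.784 sabins.
NR = 10·log₁₀(362.784/242.454) = 1.8 dB.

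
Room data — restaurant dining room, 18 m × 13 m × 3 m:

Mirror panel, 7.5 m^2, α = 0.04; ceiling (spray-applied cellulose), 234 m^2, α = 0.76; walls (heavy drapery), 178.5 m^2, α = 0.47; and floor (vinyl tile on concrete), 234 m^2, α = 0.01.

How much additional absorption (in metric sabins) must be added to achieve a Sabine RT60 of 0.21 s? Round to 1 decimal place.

A₁ = Σ Sᵢαᵢ = 7.5·0.04 + 234·0.76 + 178.5·0.47 + 234·0.01 = 264.375 sabins.
Target A₂ = 0.161·702/0.21 = 538.200 sabins (V = 702 m³).
Additional absorption ΔA = 538.200 − 264.375 = 273.8 sabins.

273.8 sabins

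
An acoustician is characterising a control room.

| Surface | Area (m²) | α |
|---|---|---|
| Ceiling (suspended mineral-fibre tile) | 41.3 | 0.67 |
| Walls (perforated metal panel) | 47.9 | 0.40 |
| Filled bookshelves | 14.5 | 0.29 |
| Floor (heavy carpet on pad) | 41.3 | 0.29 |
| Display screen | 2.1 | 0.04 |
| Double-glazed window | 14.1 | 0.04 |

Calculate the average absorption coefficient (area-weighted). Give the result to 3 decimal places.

S = Σ Sᵢ = 41.3 + 47.9 + 14.5 + 41.3 + 2.1 + 14.1 = 161.2 m².
Weighted sum Σ Sα = 63.661.
ᾱ = 63.661 / 161.2 = 0.395.

0.395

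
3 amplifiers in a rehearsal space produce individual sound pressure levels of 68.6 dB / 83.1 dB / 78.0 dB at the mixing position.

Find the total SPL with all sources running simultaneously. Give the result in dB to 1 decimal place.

Sum in the linear (power) domain: Σ 10^(Lᵢ/10) = 10^(68.6/10) + 10^(83.1/10) + 10^(78.0/10) = 2.745e+08.
Back to dB: 10·log₁₀ Σ = 84.4 dB.

84.4 dB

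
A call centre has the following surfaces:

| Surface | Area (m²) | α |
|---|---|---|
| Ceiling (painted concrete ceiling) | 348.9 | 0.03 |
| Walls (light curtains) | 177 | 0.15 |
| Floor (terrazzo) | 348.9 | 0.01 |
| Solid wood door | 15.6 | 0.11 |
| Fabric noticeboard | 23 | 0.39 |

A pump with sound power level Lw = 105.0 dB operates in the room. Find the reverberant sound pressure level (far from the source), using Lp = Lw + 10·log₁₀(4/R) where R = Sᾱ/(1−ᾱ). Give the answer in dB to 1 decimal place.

93.7 dB

Σ(Sᵢαᵢ) = 348.9·0.03 + 177·0.15 + 348.9·0.01 + 15.6·0.11 + 23·0.39 = 51.192; total area S = 913.4 m².
ᾱ = 0.0560, so room constant R = A/(1−ᾱ) = 54.229 m².
Lp = 105.0 + 10·log₁₀(4/54.229) = 105.0 + (-11.32) = 93.7 dB.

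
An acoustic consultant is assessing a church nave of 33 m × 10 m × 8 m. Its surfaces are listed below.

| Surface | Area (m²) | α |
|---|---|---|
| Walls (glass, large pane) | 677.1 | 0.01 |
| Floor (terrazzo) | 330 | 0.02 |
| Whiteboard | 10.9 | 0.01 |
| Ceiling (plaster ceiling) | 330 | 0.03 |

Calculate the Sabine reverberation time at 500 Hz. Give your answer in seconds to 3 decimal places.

18.180 sec

Equivalent absorption area: A = 677.1*0.01 + 330*0.02 + 10.9*0.01 + 330*0.03 = 23.380 m².
Room volume: 2640 m³.
RT60 = 0.161 · V / A = 0.161 × 2640 / 23.380 = 18.180 s.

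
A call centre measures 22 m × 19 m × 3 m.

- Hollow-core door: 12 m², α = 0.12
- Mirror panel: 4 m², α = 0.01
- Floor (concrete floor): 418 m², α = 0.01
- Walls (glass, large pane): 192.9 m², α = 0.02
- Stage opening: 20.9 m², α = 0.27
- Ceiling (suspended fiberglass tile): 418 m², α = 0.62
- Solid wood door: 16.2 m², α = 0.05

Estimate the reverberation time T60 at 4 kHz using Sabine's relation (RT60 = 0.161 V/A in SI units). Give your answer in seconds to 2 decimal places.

0.73 sec

A = Σ Sᵢαᵢ = 12·0.12 + 4·0.01 + 418·0.01 + 192.9·0.02 + 20.9·0.27 + 418·0.62 + 16.2·0.05 = 275.131 sabins.
V = 22·19·3 = 1254 m³.
Sabine: RT60 = 0.161 × 1254 / 275.131 = 0.73 s.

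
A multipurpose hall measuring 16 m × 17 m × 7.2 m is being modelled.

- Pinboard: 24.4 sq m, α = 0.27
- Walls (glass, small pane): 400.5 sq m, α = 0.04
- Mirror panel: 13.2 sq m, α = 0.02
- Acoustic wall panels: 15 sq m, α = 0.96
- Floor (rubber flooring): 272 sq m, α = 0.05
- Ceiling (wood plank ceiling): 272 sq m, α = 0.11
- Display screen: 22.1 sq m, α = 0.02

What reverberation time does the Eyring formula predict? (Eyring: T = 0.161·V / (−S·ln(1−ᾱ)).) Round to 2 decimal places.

Total surface area S = 24.4 + 400.5 + 13.2 + 15 + 272 + 272 + 22.1 = 1019.2 sq m.
Σ(Sᵢαᵢ) = 24.4·0.27 + 400.5·0.04 + 13.2·0.02 + 15·0.96 + 272·0.05 + 272·0.11 + 22.1·0.02 = 81.234.
Mean coefficient ᾱ = A/S = 0.0797.
−S·ln(1−ᾱ) = −1019.2 × ln(1 − 0.0797) = 84.650.
V = 16 × 17 × 7.2 = 1958.4 m³.
RT60 = 0.161 × 1958.4 / 84.650 = 3.72 s.

3.72 s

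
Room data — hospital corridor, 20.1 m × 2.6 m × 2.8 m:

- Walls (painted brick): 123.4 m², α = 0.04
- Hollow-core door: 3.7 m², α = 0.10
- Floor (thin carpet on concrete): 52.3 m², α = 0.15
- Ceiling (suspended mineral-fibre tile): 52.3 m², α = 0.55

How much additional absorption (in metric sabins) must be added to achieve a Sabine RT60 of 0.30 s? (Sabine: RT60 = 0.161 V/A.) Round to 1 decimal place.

Equivalent absorption area: A₁ = 123.4×0.04 + 3.7×0.10 + 52.3×0.15 + 52.3×0.55 = 41.916 m².
V = 146.328 m³. Required absorption A₂ = 0.161 × 146.328 / 0.30 = 78.529 sabins.
Shortfall: 78.529 − 41.916 = 36.6 sabins.

36.6 sabins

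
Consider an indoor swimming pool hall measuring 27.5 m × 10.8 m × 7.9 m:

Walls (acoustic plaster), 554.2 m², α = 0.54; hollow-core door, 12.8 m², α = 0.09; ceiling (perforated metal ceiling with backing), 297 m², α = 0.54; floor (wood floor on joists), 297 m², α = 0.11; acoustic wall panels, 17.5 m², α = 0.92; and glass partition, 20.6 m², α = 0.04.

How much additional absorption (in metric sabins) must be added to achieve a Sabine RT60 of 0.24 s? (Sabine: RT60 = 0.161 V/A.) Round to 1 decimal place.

Summing Sᵢαᵢ: 299.268 + 1.152 + 160.380 + 32.670 + 16.100 + 0.824 → A₁ = 510.394 sabins.
Target A₂ = 0.161·2346.3/0.24 = 1573.976 sabins (V = 2346.3 m³).
Additional absorption ΔA = 1573.976 − 510.394 = 1063.6 sabins.

1063.6 sabins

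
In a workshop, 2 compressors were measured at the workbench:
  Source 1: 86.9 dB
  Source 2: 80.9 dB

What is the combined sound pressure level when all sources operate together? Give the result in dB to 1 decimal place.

87.9 dB

Sum in the linear (power) domain: Σ 10^(Lᵢ/10) = 10^(86.9/10) + 10^(80.9/10) = 6.128e+08.
L_total = 10·log₁₀(6.128e+08) = 87.9 dB.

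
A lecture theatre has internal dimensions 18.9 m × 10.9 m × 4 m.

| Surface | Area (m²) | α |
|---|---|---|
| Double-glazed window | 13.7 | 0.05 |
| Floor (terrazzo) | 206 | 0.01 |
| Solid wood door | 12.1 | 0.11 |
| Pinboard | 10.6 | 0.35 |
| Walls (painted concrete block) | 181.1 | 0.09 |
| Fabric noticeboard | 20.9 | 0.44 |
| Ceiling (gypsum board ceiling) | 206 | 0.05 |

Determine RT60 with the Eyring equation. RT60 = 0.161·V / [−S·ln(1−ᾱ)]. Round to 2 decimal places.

2.94 sec

S = Σ Sᵢ = 650.4 m².
Σ(Sᵢαᵢ) = 13.7·0.05 + 206·0.01 + 12.1·0.11 + 10.6·0.35 + 181.1·0.09 + 20.9·0.44 + 206·0.05 = 43.581.
ᾱ = 43.581 / 650.4 = 0.0670.
Eyring denominator: −S ln(1−ᾱ) = 45.105.
V = 18.9 × 10.9 × 4 = 824.04 m³.
RT60 = 0.161 × 824.04 / 45.105 = 2.94 s.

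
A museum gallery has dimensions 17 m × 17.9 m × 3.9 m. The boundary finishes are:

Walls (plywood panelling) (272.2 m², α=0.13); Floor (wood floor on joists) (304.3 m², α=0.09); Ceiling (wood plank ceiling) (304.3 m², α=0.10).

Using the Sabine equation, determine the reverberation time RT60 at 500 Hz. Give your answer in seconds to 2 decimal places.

2.05 sec

Summing Sᵢαᵢ: 35.386 + 27.387 + 30.430 → A = 93.203 sabins.
Volume V = 17 × 17.9 × 3.9 = 1186.77 m³.
Sabine: RT60 = 0.161 × 1186.77 / 93.203 = 2.05 s.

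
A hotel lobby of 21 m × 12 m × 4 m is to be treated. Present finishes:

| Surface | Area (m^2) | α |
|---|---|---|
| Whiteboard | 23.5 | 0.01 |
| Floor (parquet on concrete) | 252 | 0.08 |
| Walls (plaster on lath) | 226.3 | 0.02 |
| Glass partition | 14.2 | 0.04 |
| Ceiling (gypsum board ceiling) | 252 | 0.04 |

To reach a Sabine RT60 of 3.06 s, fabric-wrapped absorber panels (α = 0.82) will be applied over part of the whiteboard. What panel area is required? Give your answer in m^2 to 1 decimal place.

21.6

Summing Sᵢαᵢ: 0.235 + 20.160 + 4.526 + 0.568 + 10.080 → A₁ = 35.569 sabins.
V = 1008 m³. Target absorption A₂ = 0.161 × 1008 / 3.06 = 53.035 sabins.
ΔA needed = 53.035 − 35.569 = 17.466 sabins.
Each m^2 of panel replacing the whiteboard adds (0.82 − 0.01) = 0.81 sabins.
Area = ΔA/Δα = 17.466/0.81 = 21.6 m^2.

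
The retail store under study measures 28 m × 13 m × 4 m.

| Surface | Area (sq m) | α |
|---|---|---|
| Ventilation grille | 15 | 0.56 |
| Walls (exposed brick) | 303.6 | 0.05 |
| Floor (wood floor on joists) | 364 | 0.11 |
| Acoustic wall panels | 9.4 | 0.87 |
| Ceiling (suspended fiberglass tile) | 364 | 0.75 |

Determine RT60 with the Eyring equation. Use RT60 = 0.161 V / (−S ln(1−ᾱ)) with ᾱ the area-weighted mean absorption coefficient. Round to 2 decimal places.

0.56 seconds

S = Σ Sᵢ = 1056.0 sq m.
Σ(Sᵢαᵢ) = 15·0.56 + 303.6·0.05 + 364·0.11 + 9.4·0.87 + 364·0.75 = 344.798.
Mean coefficient ᾱ = A/S = 0.3265.
−S·ln(1−ᾱ) = −1056.0 × ln(1 − 0.3265) = 417.402.
V = 28 × 13 × 4 = 1456 m³.
RT60 = 0.161 × 1456 / 417.402 = 0.56 s.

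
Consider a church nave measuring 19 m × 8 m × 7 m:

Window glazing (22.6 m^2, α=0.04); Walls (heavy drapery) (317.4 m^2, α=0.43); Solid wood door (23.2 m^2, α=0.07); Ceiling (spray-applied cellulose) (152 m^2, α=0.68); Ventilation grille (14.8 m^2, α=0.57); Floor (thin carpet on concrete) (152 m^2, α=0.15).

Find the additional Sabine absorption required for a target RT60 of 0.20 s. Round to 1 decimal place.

582.9 sabins

Summing Sᵢαᵢ: 0.904 + 136.482 + 1.624 + 103.360 + 8.436 + 22.800 → A₁ = 273.606 sabins.
For T = 0.20 s, need A₂ = 0.161·V/T = 0.161·1064/0.20 = 856.520 sabins.
Additional absorption ΔA = 856.520 − 273.606 = 582.9 sabins.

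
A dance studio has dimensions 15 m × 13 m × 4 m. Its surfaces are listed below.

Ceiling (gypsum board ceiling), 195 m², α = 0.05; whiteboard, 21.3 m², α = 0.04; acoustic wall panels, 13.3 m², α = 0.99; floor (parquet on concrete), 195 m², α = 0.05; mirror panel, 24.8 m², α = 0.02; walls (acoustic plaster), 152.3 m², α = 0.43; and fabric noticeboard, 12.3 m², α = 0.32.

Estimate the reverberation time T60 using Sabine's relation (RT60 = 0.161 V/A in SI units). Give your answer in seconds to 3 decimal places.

Total absorption A = 195·0.05 + 21.3·0.04 + 13.3·0.99 + 195·0.05 + 24.8·0.02 + 152.3·0.43 + 12.3·0.32
  = 9.750 + 0.852 + 13.167 + 9.750 + 0.496 + 65.489 + 3.936 = 103.440 m² sabins.
Room volume: 780 m³.
RT60 = 0.161 · V / A = 0.161 × 780 / 103.440 = 1.214 s.

1.214 sec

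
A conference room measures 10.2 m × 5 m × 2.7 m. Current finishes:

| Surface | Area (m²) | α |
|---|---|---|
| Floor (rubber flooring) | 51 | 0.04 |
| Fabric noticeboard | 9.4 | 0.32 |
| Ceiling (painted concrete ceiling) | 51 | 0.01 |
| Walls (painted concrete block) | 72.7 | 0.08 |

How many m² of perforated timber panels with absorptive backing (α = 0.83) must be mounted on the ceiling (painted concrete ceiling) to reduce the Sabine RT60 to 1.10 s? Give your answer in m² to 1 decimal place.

Equivalent absorption area: A₁ = 51·0.04 + 9.4·0.32 + 51·0.01 + 72.7·0.08 = 11.374 m².
V = 137.7 m³. Target absorption A₂ = 0.161 × 137.7 / 1.10 = 20.154 sabins.
ΔA needed = 20.154 − 11.374 = 8.780 sabins.
Net gain per m²: Δα = 0.83 − 0.01 = 0.82.
Area = ΔA/Δα = 8.780/0.82 = 10.7 m².

10.7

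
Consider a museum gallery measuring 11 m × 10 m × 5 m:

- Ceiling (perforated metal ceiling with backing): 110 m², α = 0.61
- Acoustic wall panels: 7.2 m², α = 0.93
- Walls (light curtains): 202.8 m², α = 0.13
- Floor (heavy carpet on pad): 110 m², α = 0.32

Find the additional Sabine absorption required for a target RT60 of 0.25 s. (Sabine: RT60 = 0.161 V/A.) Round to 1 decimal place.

Total absorption A₁ = 110*0.61 + 7.2*0.93 + 202.8*0.13 + 110*0.32
  = 67.100 + 6.696 + 26.364 + 35.200 = 135.360 m² sabins.
Target A₂ = 0.161·550/0.25 = 354.200 sabins (V = 550 m³).
Shortfall: 354.200 − 135.360 = 218.8 sabins.

218.8 sabins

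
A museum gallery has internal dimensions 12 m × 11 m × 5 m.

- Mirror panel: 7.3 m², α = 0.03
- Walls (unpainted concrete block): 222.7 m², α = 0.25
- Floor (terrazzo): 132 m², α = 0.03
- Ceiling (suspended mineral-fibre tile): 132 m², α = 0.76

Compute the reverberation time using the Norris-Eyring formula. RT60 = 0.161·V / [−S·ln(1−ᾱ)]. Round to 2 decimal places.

Total surface area S = 7.3 + 222.7 + 132 + 132 = 494.0 m².
Absorption A = 7.3×0.03 + 222.7×0.25 + 132×0.03 + 132×0.76 = 160.174 sabins.
Mean coefficient ᾱ = A/S = 0.3242.
−S·ln(1−ᾱ) = −494.0 × ln(1 − 0.3242) = 193.578.
V = 12 × 11 × 5 = 660 m³.
T = 0.161·V/[−S·ln(1−ᾱ)] = 0.161·660/193.578 = 0.55 s.

0.55 seconds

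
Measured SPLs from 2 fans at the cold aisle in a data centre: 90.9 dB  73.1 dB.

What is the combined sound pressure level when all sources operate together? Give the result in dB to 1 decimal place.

Sum in the linear (power) domain: Σ 10^(Lᵢ/10) = 10^(90.9/10) + 10^(73.1/10) = 1.251e+09.
Combined level = 10 log₁₀(1.251e+09) = 91.0 dB.

91.0 dB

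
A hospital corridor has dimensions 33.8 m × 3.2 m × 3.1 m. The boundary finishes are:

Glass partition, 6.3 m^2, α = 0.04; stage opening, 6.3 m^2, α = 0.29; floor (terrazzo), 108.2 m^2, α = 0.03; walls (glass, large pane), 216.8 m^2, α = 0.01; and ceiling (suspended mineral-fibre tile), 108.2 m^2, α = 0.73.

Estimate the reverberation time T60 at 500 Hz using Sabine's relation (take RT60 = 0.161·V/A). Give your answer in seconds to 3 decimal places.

Total absorption A = 6.3*0.04 + 6.3*0.29 + 108.2*0.03 + 216.8*0.01 + 108.2*0.73
  = 0.252 + 1.827 + 3.246 + 2.168 + 78.986 = 86.479 m^2 sabins.
Room volume: 335.296 m³.
RT60 = 0.161 · V / A = 0.161 × 335.296 / 86.479 = 0.624 s.

0.624 seconds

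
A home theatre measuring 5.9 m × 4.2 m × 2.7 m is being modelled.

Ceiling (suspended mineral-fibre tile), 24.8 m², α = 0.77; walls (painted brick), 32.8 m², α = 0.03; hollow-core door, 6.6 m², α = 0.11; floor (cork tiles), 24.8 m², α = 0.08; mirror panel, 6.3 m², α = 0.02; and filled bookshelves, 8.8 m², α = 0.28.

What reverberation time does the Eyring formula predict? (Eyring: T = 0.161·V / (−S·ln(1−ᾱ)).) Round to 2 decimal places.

Total surface area S = 24.8 + 32.8 + 6.6 + 24.8 + 6.3 + 8.8 = 104.1 m².
Absorption A = 24.8·0.77 + 32.8·0.03 + 6.6·0.11 + 24.8·0.08 + 6.3·0.02 + 8.8·0.28 = 25.380 sabins.
ᾱ = 25.380 / 104.1 = 0.2438.
Eyring denominator: −S ln(1−ᾱ) = 29.091.
V = 5.9 × 4.2 × 2.7 = 66.906 m³.
RT60 = 0.161 × 66.906 / 29.091 = 0.37 s.

0.37 seconds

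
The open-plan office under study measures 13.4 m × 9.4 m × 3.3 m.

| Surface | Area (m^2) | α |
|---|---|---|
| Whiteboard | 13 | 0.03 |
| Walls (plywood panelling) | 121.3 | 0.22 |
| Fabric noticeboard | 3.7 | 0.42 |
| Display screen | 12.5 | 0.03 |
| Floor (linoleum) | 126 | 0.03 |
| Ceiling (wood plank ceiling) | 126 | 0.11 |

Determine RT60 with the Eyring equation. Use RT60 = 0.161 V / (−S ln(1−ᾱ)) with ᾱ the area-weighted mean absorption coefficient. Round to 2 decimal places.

1.35 seconds

Total surface area S = 13 + 121.3 + 3.7 + 12.5 + 126 + 126 = 402.5 m^2.
Absorption A = 13×0.03 + 121.3×0.22 + 3.7×0.42 + 12.5×0.03 + 126×0.03 + 126×0.11 = 46.645 sabins.
Mean coefficient ᾱ = A/S = 0.1159.
Eyring denominator: −S ln(1−ᾱ) = 49.582.
V = 13.4 × 9.4 × 3.3 = 415.668 m³.
RT60 = 0.161 × 415.668 / 49.582 = 1.35 s.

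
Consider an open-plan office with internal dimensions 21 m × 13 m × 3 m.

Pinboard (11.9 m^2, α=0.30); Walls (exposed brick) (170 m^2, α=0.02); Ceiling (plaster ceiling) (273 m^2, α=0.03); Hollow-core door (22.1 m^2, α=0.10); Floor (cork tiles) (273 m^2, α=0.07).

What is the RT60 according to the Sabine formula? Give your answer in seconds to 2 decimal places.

3.61 seconds

A = Σ Sᵢαᵢ = 11.9·0.30 + 170·0.02 + 273·0.03 + 22.1·0.10 + 273·0.07 = 36.480 sabins.
Volume V = 21 × 13 × 3 = 819 m³.
T = 0.161 V/A = 0.161·819/36.480 = 3.61 s.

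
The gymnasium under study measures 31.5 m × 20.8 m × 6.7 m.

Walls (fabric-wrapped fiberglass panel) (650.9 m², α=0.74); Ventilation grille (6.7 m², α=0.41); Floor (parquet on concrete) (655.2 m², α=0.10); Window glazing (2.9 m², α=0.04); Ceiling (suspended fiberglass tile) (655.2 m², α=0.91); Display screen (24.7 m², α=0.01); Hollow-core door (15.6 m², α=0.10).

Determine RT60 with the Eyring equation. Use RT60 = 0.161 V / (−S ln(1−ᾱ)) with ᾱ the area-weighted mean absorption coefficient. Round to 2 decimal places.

0.42 s

S = Σ Sᵢ = 2011.2 m².
Σ(Sᵢαᵢ) = 650.9·0.74 + 6.7·0.41 + 655.2·0.10 + 2.9·0.04 + 655.2·0.91 + 24.7·0.01 + 15.6·0.10 = 1148.088.
ᾱ = 1148.088 / 2011.2 = 0.5708.
−S·ln(1−ᾱ) = −2011.2 × ln(1 − 0.5708) = 1701.138.
V = 31.5 × 20.8 × 6.7 = 4389.84 m³.
RT60 = 0.161 × 4389.84 / 1701.138 = 0.42 s.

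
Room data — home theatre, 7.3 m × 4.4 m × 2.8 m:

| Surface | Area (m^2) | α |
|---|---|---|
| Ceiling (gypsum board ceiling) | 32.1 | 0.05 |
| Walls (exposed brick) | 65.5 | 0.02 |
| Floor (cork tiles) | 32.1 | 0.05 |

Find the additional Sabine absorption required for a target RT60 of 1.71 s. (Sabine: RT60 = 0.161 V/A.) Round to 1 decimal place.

Equivalent absorption area: A₁ = 32.1·0.05 + 65.5·0.02 + 32.1·0.05 = 4.520 m^2.
V = 89.936 m³. Required absorption A₂ = 0.161 × 89.936 / 1.71 = 8.468 sabins.
Shortfall: 8.468 − 4.520 = 3.9 sabins.

3.9 sabins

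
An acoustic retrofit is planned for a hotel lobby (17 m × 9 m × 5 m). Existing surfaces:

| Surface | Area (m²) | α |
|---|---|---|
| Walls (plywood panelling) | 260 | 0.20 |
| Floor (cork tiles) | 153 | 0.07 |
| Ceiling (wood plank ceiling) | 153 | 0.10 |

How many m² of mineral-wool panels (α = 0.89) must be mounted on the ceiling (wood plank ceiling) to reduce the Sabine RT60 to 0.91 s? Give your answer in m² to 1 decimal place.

Total absorption A₁ = 260×0.20 + 153×0.07 + 153×0.10
  = 52.000 + 10.710 + 15.300 = 78.010 m² sabins.
Required A₂ = 0.161·765/0.91 = 135.346 sabins.
ΔA needed = 135.346 − 78.010 = 57.336 sabins.
Net gain per m²: Δα = 0.89 − 0.10 = 0.79.
Area = ΔA/Δα = 57.336/0.79 = 72.6 m².

72.6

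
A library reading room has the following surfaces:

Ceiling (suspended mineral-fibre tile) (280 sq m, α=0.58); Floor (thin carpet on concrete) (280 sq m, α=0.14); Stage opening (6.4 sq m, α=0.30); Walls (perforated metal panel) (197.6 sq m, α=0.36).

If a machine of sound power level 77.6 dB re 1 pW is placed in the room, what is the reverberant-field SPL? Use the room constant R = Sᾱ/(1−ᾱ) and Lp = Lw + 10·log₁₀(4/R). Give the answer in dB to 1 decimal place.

57.3 dB

Σ(Sᵢαᵢ) = 280×0.58 + 280×0.14 + 6.4×0.30 + 197.6×0.36 = 274.656; total area S = 764.0 sq m.
ᾱ = 274.656/764.0 = 0.3595; R = Sᾱ/(1−ᾱ) = 274.656/(1−0.3595) = 428.815 sq m.
Lp = Lw + 10 log₁₀(4/R) = 77.6 -20.30 = 57.3 dB.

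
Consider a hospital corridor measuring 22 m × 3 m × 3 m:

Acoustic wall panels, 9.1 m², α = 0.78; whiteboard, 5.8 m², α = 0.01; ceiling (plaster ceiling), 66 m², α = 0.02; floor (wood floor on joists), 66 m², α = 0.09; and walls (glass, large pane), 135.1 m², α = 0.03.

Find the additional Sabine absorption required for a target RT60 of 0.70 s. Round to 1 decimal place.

27.1 sabins

Summing Sᵢαᵢ: 7.098 + 0.058 + 1.320 + 5.940 + 4.053 → A₁ = 18.469 sabins.
For T = 0.70 s, need A₂ = 0.161·V/T = 0.161·198/0.70 = 45.540 sabins.
Additional absorption ΔA = 45.540 − 18.469 = 27.1 sabins.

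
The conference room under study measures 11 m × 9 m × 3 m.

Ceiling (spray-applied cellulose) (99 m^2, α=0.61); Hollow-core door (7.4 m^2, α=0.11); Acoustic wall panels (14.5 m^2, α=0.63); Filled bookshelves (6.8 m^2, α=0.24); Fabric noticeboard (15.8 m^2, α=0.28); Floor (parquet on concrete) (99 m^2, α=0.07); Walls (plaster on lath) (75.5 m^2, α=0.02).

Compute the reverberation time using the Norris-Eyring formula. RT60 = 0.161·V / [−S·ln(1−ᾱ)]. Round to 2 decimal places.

S = Σ Sᵢ = 318.0 m^2.
Σ(Sᵢαᵢ) = 99·0.61 + 7.4·0.11 + 14.5·0.63 + 6.8·0.24 + 15.8·0.28 + 99·0.07 + 75.5·0.02 = 84.835.
ᾱ = 84.835 / 318.0 = 0.2668.
Eyring denominator: −S ln(1−ᾱ) = 98.687.
V = 11 × 9 × 3 = 297 m³.
RT60 = 0.161 × 297 / 98.687 = 0.48 s.

0.48 s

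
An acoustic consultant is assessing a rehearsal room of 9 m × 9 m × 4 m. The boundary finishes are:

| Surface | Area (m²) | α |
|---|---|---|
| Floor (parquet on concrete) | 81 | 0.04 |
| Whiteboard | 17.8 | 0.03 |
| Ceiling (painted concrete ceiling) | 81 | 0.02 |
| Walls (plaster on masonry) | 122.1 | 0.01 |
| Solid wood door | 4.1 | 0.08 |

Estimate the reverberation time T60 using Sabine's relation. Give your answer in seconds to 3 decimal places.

Summing Sᵢαᵢ: 3.240 + 0.534 + 1.620 + 1.221 + 0.328 → A = 6.943 sabins.
V = 9·9·4 = 324 m³.
RT60 = 0.161 · V / A = 0.161 × 324 / 6.943 = 7.513 s.

7.513 sec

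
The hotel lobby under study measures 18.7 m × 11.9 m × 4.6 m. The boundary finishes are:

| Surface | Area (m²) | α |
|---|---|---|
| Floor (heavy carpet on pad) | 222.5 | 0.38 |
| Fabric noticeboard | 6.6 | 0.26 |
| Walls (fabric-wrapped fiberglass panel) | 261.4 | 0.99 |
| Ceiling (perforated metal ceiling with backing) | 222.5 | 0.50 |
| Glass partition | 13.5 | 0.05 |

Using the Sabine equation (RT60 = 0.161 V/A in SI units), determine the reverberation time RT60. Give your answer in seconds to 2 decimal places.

Summing Sᵢαᵢ: 84.550 + 1.716 + 258.786 + 111.250 + 0.675 → A = 456.977 sabins.
Room volume: 1023.638 m³.
RT60 = 0.161 · V / A = 0.161 × 1023.638 / 456.977 = 0.36 s.

0.36 s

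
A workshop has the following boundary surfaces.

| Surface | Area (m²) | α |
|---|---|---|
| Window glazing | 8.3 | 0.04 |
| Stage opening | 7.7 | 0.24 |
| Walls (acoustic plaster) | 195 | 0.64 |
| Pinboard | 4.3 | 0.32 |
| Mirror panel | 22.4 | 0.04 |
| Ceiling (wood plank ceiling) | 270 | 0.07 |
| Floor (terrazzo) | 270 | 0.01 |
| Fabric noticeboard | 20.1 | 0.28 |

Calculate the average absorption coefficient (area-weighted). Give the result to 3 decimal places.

S = Σ Sᵢ = 8.3 + 7.7 + 195 + 4.3 + 22.4 + 270 + 270 + 20.1 = 797.8 m².
A = 8.3×0.04 + 7.7×0.24 + 195×0.64 + 4.3×0.32 + 22.4×0.04 + 270×0.07 + 270×0.01 + 20.1×0.28 = 156.480 sabins.
ᾱ = 156.480 / 797.8 = 0.196.

0.196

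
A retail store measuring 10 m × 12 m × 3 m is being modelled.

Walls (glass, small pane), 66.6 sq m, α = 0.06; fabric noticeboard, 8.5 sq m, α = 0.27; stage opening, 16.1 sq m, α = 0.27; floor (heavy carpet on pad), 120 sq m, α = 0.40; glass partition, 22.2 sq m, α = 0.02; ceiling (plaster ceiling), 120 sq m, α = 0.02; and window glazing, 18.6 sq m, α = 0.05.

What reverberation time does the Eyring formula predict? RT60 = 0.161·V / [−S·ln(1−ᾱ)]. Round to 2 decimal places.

0.85 s

Total surface area S = 66.6 + 8.5 + 16.1 + 120 + 22.2 + 120 + 18.6 = 372.0 sq m.
Σ(Sᵢαᵢ) = 66.6·0.06 + 8.5·0.27 + 16.1·0.27 + 120·0.40 + 22.2·0.02 + 120·0.02 + 18.6·0.05 = 62.412.
ᾱ = 62.412 / 372.0 = 0.1678.
Eyring denominator: −S ln(1−ᾱ) = 68.330.
V = 10 × 12 × 3 = 360 m³.
T = 0.161·V/[−S·ln(1−ᾱ)] = 0.161·360/68.330 = 0.85 s.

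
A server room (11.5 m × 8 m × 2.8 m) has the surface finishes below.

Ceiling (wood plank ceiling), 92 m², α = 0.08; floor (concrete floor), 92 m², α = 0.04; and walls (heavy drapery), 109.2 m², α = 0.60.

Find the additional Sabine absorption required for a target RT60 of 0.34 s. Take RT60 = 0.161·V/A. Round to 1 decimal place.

45.4 sabins

A₁ = Σ Sᵢαᵢ = 92*0.08 + 92*0.04 + 109.2*0.60 = 76.560 sabins.
Target A₂ = 0.161·257.6/0.34 = 121.981 sabins (V = 257.6 m³).
ΔA = A₂ − A₁ = 121.981 − 76.560 = 45.4 sabins.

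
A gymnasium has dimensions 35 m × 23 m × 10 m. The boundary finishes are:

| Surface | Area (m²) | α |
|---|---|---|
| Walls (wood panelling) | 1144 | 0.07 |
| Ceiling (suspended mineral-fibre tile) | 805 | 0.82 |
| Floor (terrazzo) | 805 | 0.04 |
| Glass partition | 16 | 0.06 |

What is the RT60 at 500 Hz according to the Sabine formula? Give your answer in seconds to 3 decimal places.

1.676 s

Equivalent absorption area: A = 1144×0.07 + 805×0.82 + 805×0.04 + 16×0.06 = 773.340 m².
V = 35·23·10 = 8050 m³.
Sabine: RT60 = 0.161 × 8050 / 773.340 = 1.676 s.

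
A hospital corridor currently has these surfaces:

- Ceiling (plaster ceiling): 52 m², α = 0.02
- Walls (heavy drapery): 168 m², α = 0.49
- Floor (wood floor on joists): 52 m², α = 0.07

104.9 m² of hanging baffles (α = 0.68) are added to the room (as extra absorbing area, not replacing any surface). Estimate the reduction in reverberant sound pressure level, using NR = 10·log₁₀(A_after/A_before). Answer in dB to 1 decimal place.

2.6 dB

Summing Sᵢαᵢ: 1.040 + 82.320 + 3.640 → A_before = 87.000 sabins.
Added absorption = 104.9 × 0.68 = 71.332 sabins.
A_after = 87.000 + 71.332 = 158.332 sabins.
Reduction = 10 log₁₀(A_after/A_before) = 10 log₁₀(1.8199) = 2.6 dB.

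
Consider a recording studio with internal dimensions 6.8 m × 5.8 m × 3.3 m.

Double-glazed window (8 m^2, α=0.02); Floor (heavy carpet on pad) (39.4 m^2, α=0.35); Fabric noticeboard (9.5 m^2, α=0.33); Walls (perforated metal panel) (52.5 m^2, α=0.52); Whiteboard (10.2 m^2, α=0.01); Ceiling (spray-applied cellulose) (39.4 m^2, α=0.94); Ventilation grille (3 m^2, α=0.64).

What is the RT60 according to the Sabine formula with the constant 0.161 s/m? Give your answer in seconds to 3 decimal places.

Total absorption A = 8×0.02 + 39.4×0.35 + 9.5×0.33 + 52.5×0.52 + 10.2×0.01 + 39.4×0.94 + 3×0.64
  = 0.160 + 13.790 + 3.135 + 27.300 + 0.102 + 37.036 + 1.920 = 83.443 m^2 sabins.
Volume V = 6.8 × 5.8 × 3.3 = 130.152 m³.
T = 0.161 V/A = 0.161·130.152/83.443 = 0.251 s.

0.251 s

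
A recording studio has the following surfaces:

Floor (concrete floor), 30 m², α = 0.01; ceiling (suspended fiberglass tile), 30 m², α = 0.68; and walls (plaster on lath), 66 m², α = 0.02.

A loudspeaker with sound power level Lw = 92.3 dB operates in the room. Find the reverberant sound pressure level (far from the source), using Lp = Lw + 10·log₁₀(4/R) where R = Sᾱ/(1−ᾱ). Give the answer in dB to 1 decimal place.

Σ(Sᵢαᵢ) = 30·0.01 + 30·0.68 + 66·0.02 = 22.020; total area S = 126.0 m².
ᾱ = 0.1748, so room constant R = A/(1−ᾱ) = 26.684 m².
Lp = Lw + 10 log₁₀(4/R) = 92.3 -8.24 = 84.1 dB.

84.1 dB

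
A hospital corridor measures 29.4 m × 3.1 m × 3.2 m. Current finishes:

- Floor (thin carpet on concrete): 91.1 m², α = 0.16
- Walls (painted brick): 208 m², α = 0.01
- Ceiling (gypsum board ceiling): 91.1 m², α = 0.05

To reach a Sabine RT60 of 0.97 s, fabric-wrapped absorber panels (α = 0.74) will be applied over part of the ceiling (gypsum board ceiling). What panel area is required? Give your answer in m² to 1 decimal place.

39.4

Summing Sᵢαᵢ: 14.576 + 2.080 + 4.555 → A₁ = 21.211 sabins.
V = 291.648 m³. Target absorption A₂ = 0.161 × 291.648 / 0.97 = 48.408 sabins.
Absorption to add: 48.408 − 21.211 = 27.197 sabins.
Each m² of panel replacing the ceiling (gypsum board ceiling) adds (0.74 − 0.05) = 0.69 sabins.
Panel area = 27.197 / 0.69 = 39.4 m².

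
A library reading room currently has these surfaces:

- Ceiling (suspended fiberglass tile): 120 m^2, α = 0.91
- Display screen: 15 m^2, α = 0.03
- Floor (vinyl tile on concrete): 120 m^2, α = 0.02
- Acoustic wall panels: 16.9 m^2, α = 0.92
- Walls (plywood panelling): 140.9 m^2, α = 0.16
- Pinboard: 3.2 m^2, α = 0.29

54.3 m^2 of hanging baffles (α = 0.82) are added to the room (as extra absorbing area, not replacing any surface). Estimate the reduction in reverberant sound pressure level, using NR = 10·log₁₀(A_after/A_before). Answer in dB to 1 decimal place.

A_before = Σ Sᵢαᵢ = 120×0.91 + 15×0.03 + 120×0.02 + 16.9×0.92 + 140.9×0.16 + 3.2×0.29 = 151.070 sabins.
Added absorption = 54.3 × 0.82 = 44.526 sabins.
New total A_after = 195.596 sabins.
Reduction = 10 log₁₀(A_after/A_before) = 10 log₁₀(1.2947) = 1.1 dB.

1.1 dB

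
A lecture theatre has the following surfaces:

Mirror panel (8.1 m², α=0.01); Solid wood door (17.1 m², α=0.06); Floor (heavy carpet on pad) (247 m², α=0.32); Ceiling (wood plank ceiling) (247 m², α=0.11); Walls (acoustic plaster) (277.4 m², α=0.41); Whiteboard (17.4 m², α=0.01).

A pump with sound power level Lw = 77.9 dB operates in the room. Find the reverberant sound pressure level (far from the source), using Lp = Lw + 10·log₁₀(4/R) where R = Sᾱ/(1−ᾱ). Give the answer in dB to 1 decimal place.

Σ(Sᵢαᵢ) = 8.1·0.01 + 17.1·0.06 + 247·0.32 + 247·0.11 + 277.4·0.41 + 17.4·0.01 = 221.225; total area S = 814.0 m².
ᾱ = 0.2718, so room constant R = A/(1−ᾱ) = 303.797 m².
Lp = Lw + 10 log₁₀(4/R) = 77.9 -18.81 = 59.1 dB.

59.1 dB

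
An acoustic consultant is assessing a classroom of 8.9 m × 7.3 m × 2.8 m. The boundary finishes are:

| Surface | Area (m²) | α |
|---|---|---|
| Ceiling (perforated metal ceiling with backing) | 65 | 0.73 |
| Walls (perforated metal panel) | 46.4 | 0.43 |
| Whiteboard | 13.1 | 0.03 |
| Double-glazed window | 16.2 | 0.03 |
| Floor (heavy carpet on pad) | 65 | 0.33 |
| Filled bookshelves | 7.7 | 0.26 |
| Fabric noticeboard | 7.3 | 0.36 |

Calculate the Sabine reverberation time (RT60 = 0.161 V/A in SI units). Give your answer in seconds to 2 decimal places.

A = Σ Sᵢαᵢ = 65*0.73 + 46.4*0.43 + 13.1*0.03 + 16.2*0.03 + 65*0.33 + 7.7*0.26 + 7.3*0.36 = 94.361 sabins.
Room volume: 181.916 m³.
RT60 = 0.161 · V / A = 0.161 × 181.916 / 94.361 = 0.31 s.

0.31 seconds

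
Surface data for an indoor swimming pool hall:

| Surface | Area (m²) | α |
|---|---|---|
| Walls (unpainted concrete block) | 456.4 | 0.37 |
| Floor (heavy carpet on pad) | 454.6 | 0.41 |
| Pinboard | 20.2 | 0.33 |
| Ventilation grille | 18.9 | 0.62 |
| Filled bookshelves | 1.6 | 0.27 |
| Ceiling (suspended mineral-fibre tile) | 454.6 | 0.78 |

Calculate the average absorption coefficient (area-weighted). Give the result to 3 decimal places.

S = Σ Sᵢ = 456.4 + 454.6 + 20.2 + 18.9 + 1.6 + 454.6 = 1406.3 m².
Σ(Sᵢαᵢ) = 456.4*0.37 + 454.6*0.41 + 20.2*0.33 + 18.9*0.62 + 1.6*0.27 + 454.6*0.78 = 728.658.
ᾱ = 728.658 / 1406.3 = 0.518.

0.518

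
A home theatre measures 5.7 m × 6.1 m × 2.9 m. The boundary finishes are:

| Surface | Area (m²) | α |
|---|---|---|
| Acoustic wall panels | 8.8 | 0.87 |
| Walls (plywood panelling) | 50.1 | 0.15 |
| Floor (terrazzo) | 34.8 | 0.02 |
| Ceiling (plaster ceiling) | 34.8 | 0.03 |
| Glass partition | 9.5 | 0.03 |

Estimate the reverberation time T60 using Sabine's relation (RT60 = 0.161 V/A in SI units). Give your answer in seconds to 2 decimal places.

0.94 s

Total absorption A = 8.8×0.87 + 50.1×0.15 + 34.8×0.02 + 34.8×0.03 + 9.5×0.03
  = 7.656 + 7.515 + 0.696 + 1.044 + 0.285 = 17.196 m² sabins.
V = 5.7·6.1·2.9 = 100.833 m³.
T = 0.161 V/A = 0.161·100.833/17.196 = 0.94 s.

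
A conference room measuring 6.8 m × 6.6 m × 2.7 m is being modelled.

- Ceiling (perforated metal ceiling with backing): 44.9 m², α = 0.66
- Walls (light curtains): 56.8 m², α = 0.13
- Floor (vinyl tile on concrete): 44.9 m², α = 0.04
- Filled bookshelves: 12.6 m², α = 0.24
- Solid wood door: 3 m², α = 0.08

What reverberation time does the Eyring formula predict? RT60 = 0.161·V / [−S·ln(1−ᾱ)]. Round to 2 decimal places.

S = Σ Sᵢ = 162.2 m².
Σ(Sᵢαᵢ) = 44.9·0.66 + 56.8·0.13 + 44.9·0.04 + 12.6·0.24 + 3·0.08 = 42.078.
ᾱ = 42.078 / 162.2 = 0.2594.
−S·ln(1−ᾱ) = −162.2 × ln(1 − 0.2594) = 48.708.
V = 6.8 × 6.6 × 2.7 = 121.176 m³.
T = 0.161·V/[−S·ln(1−ᾱ)] = 0.161·121.176/48.708 = 0.40 s.

0.40 s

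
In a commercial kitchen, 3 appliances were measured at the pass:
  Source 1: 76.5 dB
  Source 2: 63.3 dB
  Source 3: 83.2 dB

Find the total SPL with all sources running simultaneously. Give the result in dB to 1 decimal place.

Σ 10^(Lᵢ/10) = 2.557e+08.
Combined level = 10 log₁₀(2.557e+08) = 84.1 dB.

84.1 dB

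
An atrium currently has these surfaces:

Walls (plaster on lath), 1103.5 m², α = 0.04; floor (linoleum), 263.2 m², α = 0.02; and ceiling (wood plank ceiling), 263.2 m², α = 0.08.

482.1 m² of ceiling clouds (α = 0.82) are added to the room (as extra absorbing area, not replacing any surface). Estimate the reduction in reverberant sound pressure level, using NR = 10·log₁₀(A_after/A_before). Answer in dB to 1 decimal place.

8.2 dB

Total absorption A_before = 1103.5·0.04 + 263.2·0.02 + 263.2·0.08
  = 44.140 + 5.264 + 21.056 = 70.460 m² sabins.
Treatment contributes 482.1·0.82 = 395.322 sabins.
New total A_after = 465.782 sabins.
Reduction = 10 log₁₀(A_after/A_before) = 10 log₁₀(6.6106) = 8.2 dB.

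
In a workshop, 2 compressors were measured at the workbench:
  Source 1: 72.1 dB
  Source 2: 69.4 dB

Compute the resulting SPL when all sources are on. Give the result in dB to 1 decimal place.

Sum in the linear (power) domain: Σ 10^(Lᵢ/10) = 10^(72.1/10) + 10^(69.4/10) = 2.493e+07.
L_total = 10·log₁₀(2.493e+07) = 74.0 dB.

74.0 dB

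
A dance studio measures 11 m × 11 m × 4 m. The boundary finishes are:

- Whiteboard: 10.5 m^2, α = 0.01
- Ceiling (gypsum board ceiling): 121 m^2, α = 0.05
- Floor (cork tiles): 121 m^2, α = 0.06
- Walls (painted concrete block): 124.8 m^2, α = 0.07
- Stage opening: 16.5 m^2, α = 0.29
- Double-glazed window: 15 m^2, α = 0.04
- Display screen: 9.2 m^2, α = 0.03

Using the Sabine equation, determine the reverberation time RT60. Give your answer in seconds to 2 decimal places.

Equivalent absorption area: A = 10.5*0.01 + 121*0.05 + 121*0.06 + 124.8*0.07 + 16.5*0.29 + 15*0.04 + 9.2*0.03 = 27.812 m^2.
Volume V = 11 × 11 × 4 = 484 m³.
Sabine: RT60 = 0.161 × 484 / 27.812 = 2.80 s.

2.80 sec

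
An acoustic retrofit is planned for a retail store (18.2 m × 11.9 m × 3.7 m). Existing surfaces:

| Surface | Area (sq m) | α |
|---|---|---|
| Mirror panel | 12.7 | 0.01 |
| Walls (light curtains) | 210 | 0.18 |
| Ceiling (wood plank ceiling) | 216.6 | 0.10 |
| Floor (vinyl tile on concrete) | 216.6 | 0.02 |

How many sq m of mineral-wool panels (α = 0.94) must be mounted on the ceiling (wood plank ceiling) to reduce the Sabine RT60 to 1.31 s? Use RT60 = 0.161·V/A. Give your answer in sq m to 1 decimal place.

Equivalent absorption area: A₁ = 12.7×0.01 + 210×0.18 + 216.6×0.10 + 216.6×0.02 = 63.919 sq m.
V = 801.346 m³. Target absorption A₂ = 0.161 × 801.346 / 1.31 = 98.486 sabins.
Absorption to add: 98.486 − 63.919 = 34.567 sabins.
Net gain per sq m: Δα = 0.94 − 0.10 = 0.84.
Panel area = 34.567 / 0.84 = 41.2 sq m.

41.2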